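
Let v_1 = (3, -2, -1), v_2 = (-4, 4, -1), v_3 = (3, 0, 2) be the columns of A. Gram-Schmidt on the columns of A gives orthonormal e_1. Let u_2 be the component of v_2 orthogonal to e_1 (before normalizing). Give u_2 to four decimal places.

u_2 = (0.0714, 1.2857, -2.3571)

e_1 = v_1/‖v_1‖ = (3, -2, -1)/3.7417 = (0.8018, -0.5345, -0.2673).
r_{12} = e_1·v_2 = -5.0780.
u_2 = v_2 + 5.0780·e_1 = (0.0714, 1.2857, -2.3571).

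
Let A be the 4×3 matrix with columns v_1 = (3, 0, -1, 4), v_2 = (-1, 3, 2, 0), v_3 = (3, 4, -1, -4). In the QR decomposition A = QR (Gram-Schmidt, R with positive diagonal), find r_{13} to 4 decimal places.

r_{13} = -1.1767

v_1 = (3, 0, -1, 4); ‖v_1‖ = 5.0990, so e_1 = (0.5883, 0.0000, -0.1961, 0.7845).
r_{13} = e_1·v_3 = -1.1767.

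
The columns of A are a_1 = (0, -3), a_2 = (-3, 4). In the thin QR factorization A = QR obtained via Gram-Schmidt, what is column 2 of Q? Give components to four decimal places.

a_1 = (0, -3); ‖a_1‖ = 3.0000, so q_1 = (0.0000, -1.0000).
q_1·a_2 = 0.0000·(-3) + (-1.0000)·4 = -4.0000.
u_2 = a_2 + 4.0000·q_1 = (-3.0000, 0.0000).
‖u_2‖ = 3.0000, so q_2 = (-1.0000, 0.0000).

q_2 = (-1.0000, 0.0000)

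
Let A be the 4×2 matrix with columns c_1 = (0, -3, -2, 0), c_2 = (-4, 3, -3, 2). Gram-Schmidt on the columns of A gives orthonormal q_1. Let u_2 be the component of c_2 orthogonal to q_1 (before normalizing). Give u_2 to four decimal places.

c_1 = (0, -3, -2, 0); ‖c_1‖ = 3.6056, so q_1 = (0.0000, -0.8321, -0.5547, 0.0000).
q_1·c_2 = 0.0000·(-4) + (-0.8321)·3 + (-0.5547)·(-3) + 0.0000·2 = -0.8321.
u_2 = c_2 + 0.8321·q_1 = (-4.0000, 2.3077, -3.4615, 2.0000).

u_2 = (-4.0000, 2.3077, -3.4615, 2.0000)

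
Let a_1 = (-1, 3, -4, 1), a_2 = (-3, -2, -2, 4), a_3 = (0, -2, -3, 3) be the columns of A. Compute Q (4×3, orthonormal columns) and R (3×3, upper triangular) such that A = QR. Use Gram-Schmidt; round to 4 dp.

a_1 = (-1, 3, -4, 1); ‖a_1‖ = 5.1962, so e_1 = (-0.1925, 0.5774, -0.7698, 0.1925).
e_1·a_2 = (-0.1925)·(-3) + 0.5774·(-2) + (-0.7698)·(-2) + 0.1925·4 = 1.7321.
u_2 = a_2 − 1.7321·e_1 = (-2.6667, -3.0000, -0.6667, 3.6667).
‖u_2‖ = 5.4772, so e_2 = (-0.4869, -0.5477, -0.1217, 0.6694).
e_1·a_3 = (-0.1925)·0 + 0.5774·(-2) + (-0.7698)·(-3) + 0.1925·3 = 1.7321; e_2·a_3 = (-0.4869)·0 + (-0.5477)·(-2) + (-0.1217)·(-3) + 0.6694·3 = 3.4689.
u_3 = a_3 − 1.7321·e_1 − 3.4689·e_2 = (2.0222, -1.1000, -1.2444, 0.3444).
‖u_3‖ = 2.6394, so e_3 = (0.7662, -0.4168, -0.4715, 0.1305).

Q = [[-0.1925, -0.4869, 0.7662], [0.5774, -0.5477, -0.4168], [-0.7698, -0.1217, -0.4715], [0.1925, 0.6694, 0.1305]], R = [[5.1962, 1.7321, 1.7321], [0.0000, 5.4772, 3.4689], [0.0000, 0.0000, 2.6394]]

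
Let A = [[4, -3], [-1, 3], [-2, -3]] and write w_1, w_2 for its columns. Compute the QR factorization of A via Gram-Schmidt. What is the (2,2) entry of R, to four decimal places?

r_{22} = 4.8107

w_1 = (4, -1, -2); ‖w_1‖ = 4.5826, so q_1 = (0.8729, -0.2182, -0.4364).
q_1·w_2 = 0.8729·(-3) + (-0.2182)·3 + (-0.4364)·(-3) = -1.9640.
u_2 = w_2 + 1.9640·q_1 = (-1.2857, 2.5714, -3.8571).
r_{22} = ‖u_2‖ = 4.8107.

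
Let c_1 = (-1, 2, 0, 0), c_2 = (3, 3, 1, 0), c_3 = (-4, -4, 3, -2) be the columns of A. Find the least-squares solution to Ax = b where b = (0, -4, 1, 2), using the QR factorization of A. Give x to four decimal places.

x = (-1.3705, -0.2660, 0.0874)

e_1 = c_1/‖c_1‖ = (-1, 2, 0, 0)/2.2361 = (-0.4472, 0.8944, 0.0000, 0.0000).
r_{12} = e_1·c_2 = 1.3416.
u_2 = c_2 − 1.3416·e_1 = (3.6000, 1.8000, 1.0000, 0.0000).
‖u_2‖ = 4.1473, so e_2 = (0.8680, 0.4340, 0.2411, 0.0000).
r_{13} = e_1·c_3 = -1.7889; r_{23} = e_2·c_3 = -4.4849.
u_3 = c_3 + 1.7889·e_1 + 4.4849·e_2 = (-0.9070, -0.4535, 4.0814, -2.0000).
‖u_3‖ = 4.6568, so e_3 = (-0.1948, -0.0974, 0.8764, -0.4295).
Qᵀb = (-3.5777, -1.4950, 0.4070).
Back-substitute: x_3 = 0.4070/4.6568 = 0.0874.
x_2 = (-1.4950 + 4.4849·0.0874)/4.1473 = -0.2660.
x_1 = (-3.5777 − 1.3416·(-0.2660) + 1.7889·0.0874)/2.2361 = -1.3705.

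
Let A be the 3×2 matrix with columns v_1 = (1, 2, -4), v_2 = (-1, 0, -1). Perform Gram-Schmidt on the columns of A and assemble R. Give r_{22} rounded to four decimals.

r_{22} = 1.2536

v_1 = (1, 2, -4); ‖v_1‖ = 4.5826, so e_1 = (0.2182, 0.4364, -0.8729).
e_1·v_2 = 0.2182·(-1) + 0.4364·0 + (-0.8729)·(-1) = 0.6547.
u_2 = v_2 − 0.6547·e_1 = (-1.1429, -0.2857, -0.4286).
r_{22} = ‖u_2‖ = 1.2536.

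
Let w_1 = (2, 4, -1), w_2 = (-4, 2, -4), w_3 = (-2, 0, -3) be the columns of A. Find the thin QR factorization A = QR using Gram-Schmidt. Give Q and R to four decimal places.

Q = [[0.4364, -0.7380, 0.5147], [0.8729, 0.2086, -0.4411], [-0.2182, -0.6417, -0.7352]], R = [[4.5826, 0.8729, -0.2182], [0.0000, 5.9362, 3.4013], [0.0000, 0.0000, 1.1763]]

w_1 = (2, 4, -1); ‖w_1‖ = 4.5826, so q_1 = (0.4364, 0.8729, -0.2182).
q_1·w_2 = 0.4364·(-4) + 0.8729·2 + (-0.2182)·(-4) = 0.8729.
u_2 = w_2 − 0.8729·q_1 = (-4.3810, 1.2381, -3.8095).
‖u_2‖ = 5.9362, so q_2 = (-0.7380, 0.2086, -0.6417).
q_1·w_3 = 0.4364·(-2) + 0.8729·0 + (-0.2182)·(-3) = -0.2182; q_2·w_3 = (-0.7380)·(-2) + 0.2086·0 + (-0.6417)·(-3) = 3.4013.
u_3 = w_3 + 0.2182·q_1 − 3.4013·q_2 = (0.6054, -0.5189, -0.8649).
‖u_3‖ = 1.1763, so q_3 = (0.5147, -0.4411, -0.7352).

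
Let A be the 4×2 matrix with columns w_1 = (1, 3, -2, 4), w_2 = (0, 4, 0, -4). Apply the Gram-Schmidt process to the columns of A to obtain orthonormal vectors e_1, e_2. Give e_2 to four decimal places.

e_1 = w_1/‖w_1‖ = (1, 3, -2, 4)/5.4772 = (0.1826, 0.5477, -0.3651, 0.7303).
r_{12} = e_1·w_2 = -0.7303.
u_2 = w_2 + 0.7303·e_1 = (0.1333, 4.4000, -0.2667, -3.4667).
‖u_2‖ = 5.6095, so e_2 = (0.0238, 0.7844, -0.0475, -0.6180).

e_2 = (0.0238, 0.7844, -0.0475, -0.6180)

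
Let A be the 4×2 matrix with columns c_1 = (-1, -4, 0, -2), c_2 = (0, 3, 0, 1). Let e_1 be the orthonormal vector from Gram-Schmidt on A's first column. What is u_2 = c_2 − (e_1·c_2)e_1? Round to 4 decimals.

c_1 = (-1, -4, 0, -2); ‖c_1‖ = 4.5826, so e_1 = (-0.2182, -0.8729, 0.0000, -0.4364).
e_1·c_2 = (-0.2182)·0 + (-0.8729)·3 + 0.0000·0 + (-0.4364)·1 = -3.0551.
u_2 = c_2 + 3.0551·e_1 = (-0.6667, 0.3333, 0.0000, -0.3333).

u_2 = (-0.6667, 0.3333, 0.0000, -0.3333)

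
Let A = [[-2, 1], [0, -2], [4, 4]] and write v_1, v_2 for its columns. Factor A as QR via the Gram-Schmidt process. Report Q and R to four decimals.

Q = [[-0.4472, 0.7171], [0.0000, -0.5976], [0.8944, 0.3586]], R = [[4.4721, 3.1305], [0.0000, 3.3466]]

v_1 = (-2, 0, 4); ‖v_1‖ = 4.4721, so q_1 = (-0.4472, 0.0000, 0.8944).
q_1·v_2 = (-0.4472)·1 + 0.0000·(-2) + 0.8944·4 = 3.1305.
u_2 = v_2 − 3.1305·q_1 = (2.4000, -2.0000, 1.2000).
‖u_2‖ = 3.3466, so q_2 = (0.7171, -0.5976, 0.3586).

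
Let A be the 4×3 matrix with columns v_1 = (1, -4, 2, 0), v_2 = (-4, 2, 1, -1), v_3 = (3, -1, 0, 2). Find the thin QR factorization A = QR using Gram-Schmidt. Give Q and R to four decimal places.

e_1 = v_1/‖v_1‖ = (1, -4, 2, 0)/4.5826 = (0.2182, -0.8729, 0.4364, 0.0000).
r_{12} = e_1·v_2 = -2.1822.
u_2 = v_2 + 2.1822·e_1 = (-3.5238, 0.0952, 1.9524, -1.0000).
‖u_2‖ = 4.1519, so e_2 = (-0.8487, 0.0229, 0.4702, -0.2409).
r_{13} = e_1·v_3 = 1.5275; r_{23} = e_2·v_3 = -3.0508.
u_3 = v_3 − 1.5275·e_1 + 3.0508·e_2 = (0.0773, 0.4033, 0.7680, 1.2652).
‖u_3‖ = 1.5359, so e_3 = (0.0504, 0.2626, 0.5000, 0.8237).

Q = [[0.2182, -0.8487, 0.0504], [-0.8729, 0.0229, 0.2626], [0.4364, 0.4702, 0.5000], [0.0000, -0.2409, 0.8237]], R = [[4.5826, -2.1822, 1.5275], [0.0000, 4.1519, -3.0508], [0.0000, 0.0000, 1.5359]]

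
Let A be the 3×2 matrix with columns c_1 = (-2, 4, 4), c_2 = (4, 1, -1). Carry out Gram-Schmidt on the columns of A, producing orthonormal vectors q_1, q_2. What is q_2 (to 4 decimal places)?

q_2 = (0.8828, 0.4690, -0.0276)

c_1 = (-2, 4, 4); ‖c_1‖ = 6.0000, so q_1 = (-0.3333, 0.6667, 0.6667).
q_1·c_2 = (-0.3333)·4 + 0.6667·1 + 0.6667·(-1) = -1.3333.
u_2 = c_2 + 1.3333·q_1 = (3.5556, 1.8889, -0.1111).
‖u_2‖ = 4.0277, so q_2 = (0.8828, 0.4690, -0.0276).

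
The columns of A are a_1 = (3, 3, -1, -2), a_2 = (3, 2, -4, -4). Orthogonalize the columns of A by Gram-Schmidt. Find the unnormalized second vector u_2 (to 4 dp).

e_1 = a_1/‖a_1‖ = (3, 3, -1, -2)/4.7958 = (0.6255, 0.6255, -0.2085, -0.4170).
r_{12} = e_1·a_2 = 5.6299.
u_2 = a_2 − 5.6299·e_1 = (-0.5217, -1.5217, -2.8261, -1.6522).

u_2 = (-0.5217, -1.5217, -2.8261, -1.6522)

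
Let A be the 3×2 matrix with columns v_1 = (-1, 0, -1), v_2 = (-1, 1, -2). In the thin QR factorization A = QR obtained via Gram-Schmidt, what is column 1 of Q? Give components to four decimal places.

v_1 = (-1, 0, -1); ‖v_1‖ = 1.4142, so q_1 = (-0.7071, 0.0000, -0.7071).

q_1 = (-0.7071, 0.0000, -0.7071)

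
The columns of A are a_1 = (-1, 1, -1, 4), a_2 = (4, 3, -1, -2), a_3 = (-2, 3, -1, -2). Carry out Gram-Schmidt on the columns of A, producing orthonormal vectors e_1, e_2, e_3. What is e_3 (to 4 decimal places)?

e_3 = (-0.6829, 0.5961, -0.2026, -0.3704)

e_1 = a_1/‖a_1‖ = (-1, 1, -1, 4)/4.3589 = (-0.2294, 0.2294, -0.2294, 0.9177).
r_{12} = e_1·a_2 = -1.8353.
u_2 = a_2 + 1.8353·e_1 = (3.5789, 3.4211, -1.4211, -0.3158).
‖u_2‖ = 5.1606, so e_2 = (0.6935, 0.6629, -0.2754, -0.0612).
r_{13} = e_1·a_3 = -0.4588; r_{23} = e_2·a_3 = 0.9995.
u_3 = a_3 + 0.4588·e_1 − 0.9995·e_2 = (-2.7984, 2.4427, -0.8300, -1.5178).
‖u_3‖ = 4.0976, so e_3 = (-0.6829, 0.5961, -0.2026, -0.3704).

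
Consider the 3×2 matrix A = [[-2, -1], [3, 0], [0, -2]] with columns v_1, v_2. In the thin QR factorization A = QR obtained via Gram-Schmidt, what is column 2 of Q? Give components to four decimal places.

v_1 = (-2, 3, 0); ‖v_1‖ = 3.6056, so e_1 = (-0.5547, 0.8321, 0.0000).
e_1·v_2 = (-0.5547)·(-1) + 0.8321·0 + 0.0000·(-2) = 0.5547.
u_2 = v_2 − 0.5547·e_1 = (-0.6923, -0.4615, -2.0000).
‖u_2‖ = 2.1662, so e_2 = (-0.3196, -0.2131, -0.9233).

e_2 = (-0.3196, -0.2131, -0.9233)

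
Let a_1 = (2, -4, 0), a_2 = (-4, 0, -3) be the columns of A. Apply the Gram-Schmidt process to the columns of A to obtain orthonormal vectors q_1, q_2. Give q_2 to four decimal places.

q_2 = (-0.6854, -0.3427, -0.6425)

q_1 = a_1/‖a_1‖ = (2, -4, 0)/4.4721 = (0.4472, -0.8944, 0.0000).
r_{12} = q_1·a_2 = -1.7889.
u_2 = a_2 + 1.7889·q_1 = (-3.2000, -1.6000, -3.0000).
‖u_2‖ = 4.6690, so q_2 = (-0.6854, -0.3427, -0.6425).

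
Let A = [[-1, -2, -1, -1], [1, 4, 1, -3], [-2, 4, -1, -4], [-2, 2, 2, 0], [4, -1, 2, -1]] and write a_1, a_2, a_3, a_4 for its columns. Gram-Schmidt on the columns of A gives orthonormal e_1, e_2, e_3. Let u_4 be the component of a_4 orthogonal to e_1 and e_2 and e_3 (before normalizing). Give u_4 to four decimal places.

a_1 = (-1, 1, -2, -2, 4); ‖a_1‖ = 5.0990, so e_1 = (-0.1961, 0.1961, -0.3922, -0.3922, 0.7845).
e_1·a_2 = (-0.1961)·(-2) + 0.1961·4 + (-0.3922)·4 + (-0.3922)·2 + 0.7845·(-1) = -1.9612.
u_2 = a_2 + 1.9612·e_1 = (-2.3846, 4.3846, 3.2308, 1.2308, 0.5385).
‖u_2‖ = 6.0954, so e_2 = (-0.3912, 0.7193, 0.5300, 0.2019, 0.0883).
e_1·a_3 = (-0.1961)·(-1) + 0.1961·1 + (-0.3922)·(-1) + (-0.3922)·2 + 0.7845·2 = 1.5689; e_2·a_3 = (-0.3912)·(-1) + 0.7193·1 + 0.5300·(-1) + 0.2019·2 + 0.0883·2 = 1.1610.
u_3 = a_3 − 1.5689·e_1 − 1.1610·e_2 = (-0.2381, -0.1429, -1.0000, 2.3810, 0.6667).
‖u_3‖ = 2.6815, so e_3 = (-0.0888, -0.0533, -0.3729, 0.8879, 0.2486).
e_1·a_4 = (-0.1961)·(-1) + 0.1961·(-3) + (-0.3922)·(-4) + (-0.3922)·0 + 0.7845·(-1) = 0.3922; e_2·a_4 = (-0.3912)·(-1) + 0.7193·(-3) + 0.5300·(-4) + 0.2019·0 + 0.0883·(-1) = -3.9753; e_3·a_4 = (-0.0888)·(-1) + (-0.0533)·(-3) + (-0.3729)·(-4) + 0.8879·0 + 0.2486·(-1) = 1.4917.
u_4 = a_4 − 0.3922·e_1 + 3.9753·e_2 − 1.4917·e_3 = (-2.3458, -0.1379, -1.1828, -0.3680, -1.3274).

u_4 = (-2.3458, -0.1379, -1.1828, -0.3680, -1.3274)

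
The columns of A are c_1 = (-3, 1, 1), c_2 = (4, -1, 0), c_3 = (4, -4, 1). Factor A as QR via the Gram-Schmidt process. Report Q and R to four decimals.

c_1 = (-3, 1, 1); ‖c_1‖ = 3.3166, so e_1 = (-0.9045, 0.3015, 0.3015).
e_1·c_2 = (-0.9045)·4 + 0.3015·(-1) + 0.3015·0 = -3.9196.
u_2 = c_2 + 3.9196·e_1 = (0.4545, 0.1818, 1.1818).
‖u_2‖ = 1.2792, so e_2 = (0.3553, 0.1421, 0.9239).
e_1·c_3 = (-0.9045)·4 + 0.3015·(-4) + 0.3015·1 = -4.5227; e_2·c_3 = 0.3553·4 + 0.1421·(-4) + 0.9239·1 = 1.7767.
u_3 = c_3 + 4.5227·e_1 − 1.7767·e_2 = (-0.7222, -2.8889, 0.7222).
‖u_3‖ = 3.0641, so e_3 = (-0.2357, -0.9428, 0.2357).

Q = [[-0.9045, 0.3553, -0.2357], [0.3015, 0.1421, -0.9428], [0.3015, 0.9239, 0.2357]], R = [[3.3166, -3.9196, -4.5227], [0.0000, 1.2792, 1.7767], [0.0000, 0.0000, 3.0641]]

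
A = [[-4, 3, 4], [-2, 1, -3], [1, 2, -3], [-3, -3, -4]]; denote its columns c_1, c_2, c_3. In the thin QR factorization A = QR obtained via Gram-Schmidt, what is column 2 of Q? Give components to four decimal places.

c_1 = (-4, -2, 1, -3); ‖c_1‖ = 5.4772, so q_1 = (-0.7303, -0.3651, 0.1826, -0.5477).
q_1·c_2 = (-0.7303)·3 + (-0.3651)·1 + 0.1826·2 + (-0.5477)·(-3) = -0.5477.
u_2 = c_2 + 0.5477·q_1 = (2.6000, 0.8000, 2.1000, -3.3000).
‖u_2‖ = 4.7645, so q_2 = (0.5457, 0.1679, 0.4408, -0.6926).

q_2 = (0.5457, 0.1679, 0.4408, -0.6926)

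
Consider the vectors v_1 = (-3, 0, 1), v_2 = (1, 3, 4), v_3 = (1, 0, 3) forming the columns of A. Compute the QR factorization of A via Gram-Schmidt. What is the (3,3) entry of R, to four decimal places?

r_{33} = 1.8641

e_1 = v_1/‖v_1‖ = (-3, 0, 1)/3.1623 = (-0.9487, 0.0000, 0.3162).
r_{12} = e_1·v_2 = 0.3162.
u_2 = v_2 − 0.3162·e_1 = (1.3000, 3.0000, 3.9000).
‖u_2‖ = 5.0892, so e_2 = (0.2554, 0.5895, 0.7663).
r_{13} = e_1·v_3 = 0.0000; r_{23} = e_2·v_3 = 2.5544.
u_3 = v_3 − 0.0000·e_1 − 2.5544·e_2 = (0.3475, -1.5058, 1.0425).
r_{33} = ‖u_3‖ = 1.8641.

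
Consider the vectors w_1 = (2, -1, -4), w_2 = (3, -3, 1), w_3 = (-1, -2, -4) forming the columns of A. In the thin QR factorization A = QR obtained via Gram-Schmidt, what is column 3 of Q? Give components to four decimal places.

e_1 = w_1/‖w_1‖ = (2, -1, -4)/4.5826 = (0.4364, -0.2182, -0.8729).
r_{12} = e_1·w_2 = 1.0911.
u_2 = w_2 − 1.0911·e_1 = (2.5238, -2.7619, 1.9524).
‖u_2‖ = 4.2201, so e_2 = (0.5980, -0.6545, 0.4626).
r_{13} = e_1·w_3 = 3.4915; r_{23} = e_2·w_3 = -1.1397.
u_3 = w_3 − 3.4915·e_1 + 1.1397·e_2 = (-1.8422, -1.9840, -0.4251).
‖u_3‖ = 2.7406, so e_3 = (-0.6722, -0.7239, -0.1551).

e_3 = (-0.6722, -0.7239, -0.1551)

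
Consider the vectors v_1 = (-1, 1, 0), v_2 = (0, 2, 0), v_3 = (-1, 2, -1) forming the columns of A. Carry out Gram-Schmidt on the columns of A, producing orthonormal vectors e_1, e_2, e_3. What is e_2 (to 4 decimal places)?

v_1 = (-1, 1, 0); ‖v_1‖ = 1.4142, so e_1 = (-0.7071, 0.7071, 0.0000).
e_1·v_2 = (-0.7071)·0 + 0.7071·2 + 0.0000·0 = 1.4142.
u_2 = v_2 − 1.4142·e_1 = (1.0000, 1.0000, 0.0000).
‖u_2‖ = 1.4142, so e_2 = (0.7071, 0.7071, 0.0000).

e_2 = (0.7071, 0.7071, 0.0000)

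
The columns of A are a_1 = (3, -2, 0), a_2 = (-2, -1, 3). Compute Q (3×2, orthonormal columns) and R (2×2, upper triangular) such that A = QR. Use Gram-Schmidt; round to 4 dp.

a_1 = (3, -2, 0); ‖a_1‖ = 3.6056, so q_1 = (0.8321, -0.5547, 0.0000).
q_1·a_2 = 0.8321·(-2) + (-0.5547)·(-1) + 0.0000·3 = -1.1094.
u_2 = a_2 + 1.1094·q_1 = (-1.0769, -1.6154, 3.0000).
‖u_2‖ = 3.5734, so q_2 = (-0.3014, -0.4521, 0.8395).

Q = [[0.8321, -0.3014], [-0.5547, -0.4521], [0.0000, 0.8395]], R = [[3.6056, -1.1094], [0.0000, 3.5734]]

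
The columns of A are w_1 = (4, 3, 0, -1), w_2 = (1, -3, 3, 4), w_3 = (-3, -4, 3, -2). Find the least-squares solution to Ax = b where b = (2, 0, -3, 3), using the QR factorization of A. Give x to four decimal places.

w_1 = (4, 3, 0, -1); ‖w_1‖ = 5.0990, so e_1 = (0.7845, 0.5883, 0.0000, -0.1961).
e_1·w_2 = 0.7845·1 + 0.5883·(-3) + 0.0000·3 + (-0.1961)·4 = -1.7650.
u_2 = w_2 + 1.7650·e_1 = (2.3846, -1.9615, 3.0000, 3.6538).
‖u_2‖ = 5.6466, so e_2 = (0.4223, -0.3474, 0.5313, 0.6471).
e_1·w_3 = 0.7845·(-3) + 0.5883·(-4) + 0.0000·3 + (-0.1961)·(-2) = -4.3146; e_2·w_3 = 0.4223·(-3) + (-0.3474)·(-4) + 0.5313·3 + 0.6471·(-2) = 0.4223.
u_3 = w_3 + 4.3146·e_1 − 0.4223·e_2 = (0.2063, -1.3148, 2.7756, -3.1194).
‖u_3‖ = 4.3825, so e_3 = (0.0471, -0.3000, 0.6333, -0.7118).
Qᵀb = (0.9806, 1.1920, -3.9413).
Back-substitute: x_3 = -3.9413/4.3825 = -0.8993.
x_2 = (1.1920 − 0.4223·(-0.8993))/5.6466 = 0.2784.
x_1 = (0.9806 + 1.7650·0.2784 + 4.3146·(-0.8993))/5.0990 = -0.4723.

x = (-0.4723, 0.2784, -0.8993)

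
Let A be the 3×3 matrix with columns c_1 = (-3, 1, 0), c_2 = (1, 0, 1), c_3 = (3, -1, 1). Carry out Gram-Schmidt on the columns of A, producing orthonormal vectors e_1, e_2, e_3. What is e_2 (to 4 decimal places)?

e_2 = (0.0953, 0.2860, 0.9535)

c_1 = (-3, 1, 0); ‖c_1‖ = 3.1623, so e_1 = (-0.9487, 0.3162, 0.0000).
e_1·c_2 = (-0.9487)·1 + 0.3162·0 + 0.0000·1 = -0.9487.
u_2 = c_2 + 0.9487·e_1 = (0.1000, 0.3000, 1.0000).
‖u_2‖ = 1.0488, so e_2 = (0.0953, 0.2860, 0.9535).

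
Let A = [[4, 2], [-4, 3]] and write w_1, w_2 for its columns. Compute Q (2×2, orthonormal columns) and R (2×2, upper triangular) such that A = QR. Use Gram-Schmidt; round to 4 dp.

Q = [[0.7071, 0.7071], [-0.7071, 0.7071]], R = [[5.6569, -0.7071], [0.0000, 3.5355]]

e_1 = w_1/‖w_1‖ = (4, -4)/5.6569 = (0.7071, -0.7071).
r_{12} = e_1·w_2 = -0.7071.
u_2 = w_2 + 0.7071·e_1 = (2.5000, 2.5000).
‖u_2‖ = 3.5355, so e_2 = (0.7071, 0.7071).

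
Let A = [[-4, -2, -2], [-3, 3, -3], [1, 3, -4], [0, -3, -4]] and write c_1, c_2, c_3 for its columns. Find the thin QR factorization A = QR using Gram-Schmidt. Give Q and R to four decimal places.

Q = [[-0.7845, -0.3047, -0.0539], [-0.5883, 0.5817, -0.1426], [0.1961, 0.5263, -0.6434], [0.0000, -0.5402, -0.7502]], R = [[5.0990, 0.3922, 2.5495], [0.0000, 5.5539, -1.0803], [0.0000, 0.0000, 6.1101]]

e_1 = c_1/‖c_1‖ = (-4, -3, 1, 0)/5.0990 = (-0.7845, -0.5883, 0.1961, 0.0000).
r_{12} = e_1·c_2 = 0.3922.
u_2 = c_2 − 0.3922·e_1 = (-1.6923, 3.2308, 2.9231, -3.0000).
‖u_2‖ = 5.5539, so e_2 = (-0.3047, 0.5817, 0.5263, -0.5402).
r_{13} = e_1·c_3 = 2.5495; r_{23} = e_2·c_3 = -1.0803.
u_3 = c_3 − 2.5495·e_1 + 1.0803·e_2 = (-0.3292, -0.8716, -3.9314, -4.5835).
‖u_3‖ = 6.1101, so e_3 = (-0.0539, -0.1426, -0.6434, -0.7502).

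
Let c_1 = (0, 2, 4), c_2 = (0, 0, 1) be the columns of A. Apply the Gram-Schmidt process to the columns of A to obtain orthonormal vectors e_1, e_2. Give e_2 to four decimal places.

e_2 = (0.0000, -0.8944, 0.4472)

c_1 = (0, 2, 4); ‖c_1‖ = 4.4721, so e_1 = (0.0000, 0.4472, 0.8944).
e_1·c_2 = 0.0000·0 + 0.4472·0 + 0.8944·1 = 0.8944.
u_2 = c_2 − 0.8944·e_1 = (0.0000, -0.4000, 0.2000).
‖u_2‖ = 0.4472, so e_2 = (0.0000, -0.8944, 0.4472).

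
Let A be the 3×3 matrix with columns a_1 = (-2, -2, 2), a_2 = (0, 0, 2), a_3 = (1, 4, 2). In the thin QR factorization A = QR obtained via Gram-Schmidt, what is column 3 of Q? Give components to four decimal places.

e_3 = (-0.7071, 0.7071, 0.0000)

a_1 = (-2, -2, 2); ‖a_1‖ = 3.4641, so e_1 = (-0.5774, -0.5774, 0.5774).
e_1·a_2 = (-0.5774)·0 + (-0.5774)·0 + 0.5774·2 = 1.1547.
u_2 = a_2 − 1.1547·e_1 = (0.6667, 0.6667, 1.3333).
‖u_2‖ = 1.6330, so e_2 = (0.4082, 0.4082, 0.8165).
e_1·a_3 = (-0.5774)·1 + (-0.5774)·4 + 0.5774·2 = -1.7321; e_2·a_3 = 0.4082·1 + 0.4082·4 + 0.8165·2 = 3.6742.
u_3 = a_3 + 1.7321·e_1 − 3.6742·e_2 = (-1.5000, 1.5000, 0.0000).
‖u_3‖ = 2.1213, so e_3 = (-0.7071, 0.7071, 0.0000).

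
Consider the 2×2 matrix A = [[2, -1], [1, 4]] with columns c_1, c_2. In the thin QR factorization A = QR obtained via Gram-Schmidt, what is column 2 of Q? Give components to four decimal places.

q_2 = (-0.4472, 0.8944)

q_1 = c_1/‖c_1‖ = (2, 1)/2.2361 = (0.8944, 0.4472).
r_{12} = q_1·c_2 = 0.8944.
u_2 = c_2 − 0.8944·q_1 = (-1.8000, 3.6000).
‖u_2‖ = 4.0249, so q_2 = (-0.4472, 0.8944).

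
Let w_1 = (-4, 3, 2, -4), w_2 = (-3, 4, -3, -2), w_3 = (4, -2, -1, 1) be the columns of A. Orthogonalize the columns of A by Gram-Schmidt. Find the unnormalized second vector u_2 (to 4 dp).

u_2 = (-0.6889, 2.2667, -4.1556, 0.3111)

w_1 = (-4, 3, 2, -4); ‖w_1‖ = 6.7082, so q_1 = (-0.5963, 0.4472, 0.2981, -0.5963).
q_1·w_2 = (-0.5963)·(-3) + 0.4472·4 + 0.2981·(-3) + (-0.5963)·(-2) = 3.8759.
u_2 = w_2 − 3.8759·q_1 = (-0.6889, 2.2667, -4.1556, 0.3111).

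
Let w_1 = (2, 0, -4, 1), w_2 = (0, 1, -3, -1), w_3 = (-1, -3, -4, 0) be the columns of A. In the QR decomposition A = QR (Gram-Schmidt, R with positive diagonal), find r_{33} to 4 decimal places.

r_{33} = 4.0170

w_1 = (2, 0, -4, 1); ‖w_1‖ = 4.5826, so q_1 = (0.4364, 0.0000, -0.8729, 0.2182).
q_1·w_2 = 0.4364·0 + 0.0000·1 + (-0.8729)·(-3) + 0.2182·(-1) = 2.4004.
u_2 = w_2 − 2.4004·q_1 = (-1.0476, 1.0000, -0.9048, -1.5238).
‖u_2‖ = 2.2887, so q_2 = (-0.4577, 0.4369, -0.3953, -0.6658).
q_1·w_3 = 0.4364·(-1) + 0.0000·(-3) + (-0.8729)·(-4) + 0.2182·0 = 3.0551; q_2·w_3 = (-0.4577)·(-1) + 0.4369·(-3) + (-0.3953)·(-4) + (-0.6658)·0 = 0.7282.
u_3 = w_3 − 3.0551·q_1 − 0.7282·q_2 = (-2.0000, -3.3182, -1.0455, -0.1818).
r_{33} = ‖u_3‖ = 4.0170.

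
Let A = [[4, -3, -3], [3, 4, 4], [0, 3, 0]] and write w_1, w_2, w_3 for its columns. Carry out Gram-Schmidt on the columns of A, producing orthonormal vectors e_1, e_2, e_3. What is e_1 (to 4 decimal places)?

e_1 = (0.8000, 0.6000, 0.0000)

e_1 = w_1/‖w_1‖ = (4, 3, 0)/5.0000 = (0.8000, 0.6000, 0.0000).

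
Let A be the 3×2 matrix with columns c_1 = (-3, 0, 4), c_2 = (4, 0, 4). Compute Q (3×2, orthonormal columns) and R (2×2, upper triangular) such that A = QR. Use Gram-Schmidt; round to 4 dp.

e_1 = c_1/‖c_1‖ = (-3, 0, 4)/5.0000 = (-0.6000, 0.0000, 0.8000).
r_{12} = e_1·c_2 = 0.8000.
u_2 = c_2 − 0.8000·e_1 = (4.4800, 0.0000, 3.3600).
‖u_2‖ = 5.6000, so e_2 = (0.8000, 0.0000, 0.6000).

Q = [[-0.6000, 0.8000], [0.0000, 0.0000], [0.8000, 0.6000]], R = [[5.0000, 0.8000], [0.0000, 5.6000]]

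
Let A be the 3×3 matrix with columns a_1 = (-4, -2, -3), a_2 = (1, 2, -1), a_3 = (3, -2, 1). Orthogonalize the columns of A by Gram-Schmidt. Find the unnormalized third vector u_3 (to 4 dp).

q_1 = a_1/‖a_1‖ = (-4, -2, -3)/5.3852 = (-0.7428, -0.3714, -0.5571).
r_{12} = q_1·a_2 = -0.9285.
u_2 = a_2 + 0.9285·q_1 = (0.3103, 1.6552, -1.5172).
‖u_2‖ = 2.2667, so q_2 = (0.1369, 0.7302, -0.6694).
r_{13} = q_1·a_3 = -2.0426; r_{23} = q_2·a_3 = -1.7190.
u_3 = a_3 + 2.0426·q_1 + 1.7190·q_2 = (1.7181, -1.5034, -1.2886).

u_3 = (1.7181, -1.5034, -1.2886)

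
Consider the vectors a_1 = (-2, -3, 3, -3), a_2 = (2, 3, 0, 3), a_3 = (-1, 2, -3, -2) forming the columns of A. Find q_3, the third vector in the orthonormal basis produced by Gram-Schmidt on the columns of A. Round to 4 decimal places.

q_3 = (-0.2755, 0.7653, 0.0000, -0.5817)

q_1 = a_1/‖a_1‖ = (-2, -3, 3, -3)/5.5678 = (-0.3592, -0.5388, 0.5388, -0.5388).
r_{12} = q_1·a_2 = -3.9513.
u_2 = a_2 + 3.9513·q_1 = (0.5806, 0.8710, 2.1290, 0.8710).
‖u_2‖ = 2.5273, so q_2 = (0.2298, 0.3446, 0.8424, 0.3446).
r_{13} = q_1·a_3 = -1.2572; r_{23} = q_2·a_3 = -2.7570.
u_3 = a_3 + 1.2572·q_1 + 2.7570·q_2 = (-0.8182, 2.2727, 0.0000, -1.7273).
‖u_3‖ = 2.9695, so q_3 = (-0.2755, 0.7653, 0.0000, -0.5817).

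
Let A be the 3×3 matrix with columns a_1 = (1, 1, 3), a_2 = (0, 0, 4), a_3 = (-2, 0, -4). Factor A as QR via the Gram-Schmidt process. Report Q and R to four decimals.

Q = [[0.3015, -0.6396, -0.7071], [0.3015, -0.6396, 0.7071], [0.9045, 0.4264, 0.0000]], R = [[3.3166, 3.6181, -4.2212], [0.0000, 1.7056, -0.4264], [0.0000, 0.0000, 1.4142]]

a_1 = (1, 1, 3); ‖a_1‖ = 3.3166, so e_1 = (0.3015, 0.3015, 0.9045).
e_1·a_2 = 0.3015·0 + 0.3015·0 + 0.9045·4 = 3.6181.
u_2 = a_2 − 3.6181·e_1 = (-1.0909, -1.0909, 0.7273).
‖u_2‖ = 1.7056, so e_2 = (-0.6396, -0.6396, 0.4264).
e_1·a_3 = 0.3015·(-2) + 0.3015·0 + 0.9045·(-4) = -4.2212; e_2·a_3 = (-0.6396)·(-2) + (-0.6396)·0 + 0.4264·(-4) = -0.4264.
u_3 = a_3 + 4.2212·e_1 + 0.4264·e_2 = (-1.0000, 1.0000, 0.0000).
‖u_3‖ = 1.4142, so e_3 = (-0.7071, 0.7071, 0.0000).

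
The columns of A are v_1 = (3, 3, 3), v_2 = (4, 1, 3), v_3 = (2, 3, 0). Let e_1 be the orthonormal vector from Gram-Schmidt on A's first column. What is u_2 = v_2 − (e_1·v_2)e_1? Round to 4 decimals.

u_2 = (1.3333, -1.6667, 0.3333)

e_1 = v_1/‖v_1‖ = (3, 3, 3)/5.1962 = (0.5774, 0.5774, 0.5774).
r_{12} = e_1·v_2 = 4.6188.
u_2 = v_2 − 4.6188·e_1 = (1.3333, -1.6667, 0.3333).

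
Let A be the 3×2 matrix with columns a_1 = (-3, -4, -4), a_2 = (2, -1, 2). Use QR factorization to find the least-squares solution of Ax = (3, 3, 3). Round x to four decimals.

x = (-0.7695, 0.1450)

a_1 = (-3, -4, -4); ‖a_1‖ = 6.4031, so q_1 = (-0.4685, -0.6247, -0.6247).
q_1·a_2 = (-0.4685)·2 + (-0.6247)·(-1) + (-0.6247)·2 = -1.5617.
u_2 = a_2 + 1.5617·q_1 = (1.2683, -1.9756, 1.0244).
‖u_2‖ = 2.5614, so q_2 = (0.4951, -0.7713, 0.3999).
Qᵀb = (-5.1537, 0.3714).
Back-substitute: x_2 = 0.3714/2.5614 = 0.1450.
x_1 = (-5.1537 + 1.5617·0.1450)/6.4031 = -0.7695.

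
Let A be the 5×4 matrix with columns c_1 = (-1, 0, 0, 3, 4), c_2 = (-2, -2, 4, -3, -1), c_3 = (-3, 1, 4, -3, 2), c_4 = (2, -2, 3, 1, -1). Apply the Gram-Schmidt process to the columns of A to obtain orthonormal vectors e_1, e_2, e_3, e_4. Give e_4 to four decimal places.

c_1 = (-1, 0, 0, 3, 4); ‖c_1‖ = 5.0990, so e_1 = (-0.1961, 0.0000, 0.0000, 0.5883, 0.7845).
e_1·c_2 = (-0.1961)·(-2) + 0.0000·(-2) + 0.0000·4 + 0.5883·(-3) + 0.7845·(-1) = -2.1573.
u_2 = c_2 + 2.1573·e_1 = (-2.4231, -2.0000, 4.0000, -1.7308, 0.6923).
‖u_2‖ = 5.4172, so e_2 = (-0.4473, -0.3692, 0.7384, -0.3195, 0.1278).
e_1·c_3 = (-0.1961)·(-3) + 0.0000·1 + 0.0000·4 + 0.5883·(-3) + 0.7845·2 = 0.3922; e_2·c_3 = (-0.4473)·(-3) + (-0.3692)·1 + 0.7384·4 + (-0.3195)·(-3) + 0.1278·2 = 5.1403.
u_3 = c_3 − 0.3922·e_1 − 5.1403·e_2 = (-0.6239, 2.8978, 0.2045, -1.5885, 1.0354).
‖u_3‖ = 3.5247, so e_3 = (-0.1770, 0.8221, 0.0580, -0.4507, 0.2938).
e_1·c_4 = (-0.1961)·2 + 0.0000·(-2) + 0.0000·3 + 0.5883·1 + 0.7845·(-1) = -0.5883; e_2·c_4 = (-0.4473)·2 + (-0.3692)·(-2) + 0.7384·3 + (-0.3195)·1 + 0.1278·(-1) = 1.6117; e_3·c_4 = (-0.1770)·2 + 0.8221·(-2) + 0.0580·3 + (-0.4507)·1 + 0.2938·(-1) = -2.5687.
u_4 = c_4 + 0.5883·e_1 − 1.6117·e_2 + 2.5687·e_3 = (2.1509, 0.7068, 1.9590, 0.7034, 0.0101).
‖u_4‖ = 3.0754, so e_4 = (0.6994, 0.2298, 0.6370, 0.2287, 0.0033).

e_4 = (0.6994, 0.2298, 0.6370, 0.2287, 0.0033)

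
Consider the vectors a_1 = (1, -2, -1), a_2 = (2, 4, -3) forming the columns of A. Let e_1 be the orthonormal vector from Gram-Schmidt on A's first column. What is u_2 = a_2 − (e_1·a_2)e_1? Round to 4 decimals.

a_1 = (1, -2, -1); ‖a_1‖ = 2.4495, so e_1 = (0.4082, -0.8165, -0.4082).
e_1·a_2 = 0.4082·2 + (-0.8165)·4 + (-0.4082)·(-3) = -1.2247.
u_2 = a_2 + 1.2247·e_1 = (2.5000, 3.0000, -3.5000).

u_2 = (2.5000, 3.0000, -3.5000)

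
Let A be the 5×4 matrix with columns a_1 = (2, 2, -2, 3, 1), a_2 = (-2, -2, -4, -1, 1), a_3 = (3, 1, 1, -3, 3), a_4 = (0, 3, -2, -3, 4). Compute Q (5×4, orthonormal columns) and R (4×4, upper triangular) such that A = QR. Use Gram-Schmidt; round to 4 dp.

Q = [[0.4264, -0.3578, 0.4906, -0.5865], [0.4264, -0.3578, 0.1099, 0.7747], [-0.4264, -0.8230, 0.0054, -0.0111], [0.6396, -0.1431, -0.6031, -0.1826], [0.2132, 0.2147, 0.6192, 0.1493]], R = [[4.6904, -0.4264, 0.0000, 1.0660], [0.0000, 5.0812, -1.1808, 1.8607], [0.0000, 0.0000, 5.2541, 4.6054], [0.0000, 0.0000, 0.0000, 3.4917]]

q_1 = a_1/‖a_1‖ = (2, 2, -2, 3, 1)/4.6904 = (0.4264, 0.4264, -0.4264, 0.6396, 0.2132).
r_{12} = q_1·a_2 = -0.4264.
u_2 = a_2 + 0.4264·q_1 = (-1.8182, -1.8182, -4.1818, -0.7273, 1.0909).
‖u_2‖ = 5.0812, so q_2 = (-0.3578, -0.3578, -0.8230, -0.1431, 0.2147).
r_{13} = q_1·a_3 = 0.0000; r_{23} = q_2·a_3 = -1.1808.
u_3 = a_3 + 0.0000·q_1 + 1.1808·q_2 = (2.5775, 0.5775, 0.0282, -3.1690, 3.2535).
‖u_3‖ = 5.2541, so q_3 = (0.4906, 0.1099, 0.0054, -0.6031, 0.6192).
r_{14} = q_1·a_4 = 1.0660; r_{24} = q_2·a_4 = 1.8607; r_{34} = q_3·a_4 = 4.6054.
u_4 = a_4 − 1.0660·q_1 − 1.8607·q_2 − 4.6054·q_3 = (-2.0480, 2.7051, -0.0388, -0.6378, 0.5214).
‖u_4‖ = 3.4917, so q_4 = (-0.5865, 0.7747, -0.0111, -0.1826, 0.1493).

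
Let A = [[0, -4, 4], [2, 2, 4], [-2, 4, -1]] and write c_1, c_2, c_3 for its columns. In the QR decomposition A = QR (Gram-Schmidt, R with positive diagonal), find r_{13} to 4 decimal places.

r_{13} = 3.5355

c_1 = (0, 2, -2); ‖c_1‖ = 2.8284, so q_1 = (0.0000, 0.7071, -0.7071).
r_{13} = q_1·c_3 = 3.5355.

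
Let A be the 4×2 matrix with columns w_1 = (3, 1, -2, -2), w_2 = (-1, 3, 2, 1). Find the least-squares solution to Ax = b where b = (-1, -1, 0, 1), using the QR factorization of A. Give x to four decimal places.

w_1 = (3, 1, -2, -2); ‖w_1‖ = 4.2426, so e_1 = (0.7071, 0.2357, -0.4714, -0.4714).
e_1·w_2 = 0.7071·(-1) + 0.2357·3 + (-0.4714)·2 + (-0.4714)·1 = -1.4142.
u_2 = w_2 + 1.4142·e_1 = (0.0000, 3.3333, 1.3333, 0.3333).
‖u_2‖ = 3.6056, so e_2 = (0.0000, 0.9245, 0.3698, 0.0925).
Qᵀb = (-1.4142, -0.8321).
Back-substitute: x_2 = -0.8321/3.6056 = -0.2308.
x_1 = (-1.4142 + 1.4142·(-0.2308))/4.2426 = -0.4103.

x = (-0.4103, -0.2308)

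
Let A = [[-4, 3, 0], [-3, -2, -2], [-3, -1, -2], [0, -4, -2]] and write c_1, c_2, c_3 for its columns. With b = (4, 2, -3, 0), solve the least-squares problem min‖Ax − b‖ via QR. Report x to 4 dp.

x = (-4.9429, -5.5143, 11.5429)

c_1 = (-4, -3, -3, 0); ‖c_1‖ = 5.8310, so e_1 = (-0.6860, -0.5145, -0.5145, 0.0000).
e_1·c_2 = (-0.6860)·3 + (-0.5145)·(-2) + (-0.5145)·(-1) + 0.0000·(-4) = -0.5145.
u_2 = c_2 + 0.5145·e_1 = (2.6471, -2.2647, -1.2647, -4.0000).
‖u_2‖ = 5.4530, so e_2 = (0.4854, -0.4153, -0.2319, -0.7335).
e_1·c_3 = (-0.6860)·0 + (-0.5145)·(-2) + (-0.5145)·(-2) + 0.0000·(-2) = 2.0580; e_2·c_3 = 0.4854·0 + (-0.4153)·(-2) + (-0.2319)·(-2) + (-0.7335)·(-2) = 2.7616.
u_3 = c_3 − 2.0580·e_1 − 2.7616·e_2 = (0.0712, 0.2057, -0.3007, 0.0257).
‖u_3‖ = 0.3721, so e_3 = (0.1914, 0.5529, -0.8080, 0.0691).
Qᵀb = (-2.2295, 1.8069, 4.2954).
Back-substitute: x_3 = 4.2954/0.3721 = 11.5429.
x_2 = (1.8069 − 2.7616·11.5429)/5.4530 = -5.5143.
x_1 = (-2.2295 + 0.5145·(-5.5143) − 2.0580·11.5429)/5.8310 = -4.9429.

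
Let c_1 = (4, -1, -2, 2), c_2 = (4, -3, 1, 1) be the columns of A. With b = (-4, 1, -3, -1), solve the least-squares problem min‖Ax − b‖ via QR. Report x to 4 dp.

q_1 = c_1/‖c_1‖ = (4, -1, -2, 2)/5.0000 = (0.8000, -0.2000, -0.4000, 0.4000).
r_{12} = q_1·c_2 = 3.8000.
u_2 = c_2 − 3.8000·q_1 = (0.9600, -2.2400, 2.5200, -0.5200).
‖u_2‖ = 3.5440, so q_2 = (0.2709, -0.6321, 0.7111, -0.1467).
Qᵀb = (-2.6000, -3.7020).
Back-substitute: x_2 = -3.7020/3.5440 = -1.0446.
x_1 = (-2.6000 − 3.8000·(-1.0446))/5.0000 = 0.2739.

x = (0.2739, -1.0446)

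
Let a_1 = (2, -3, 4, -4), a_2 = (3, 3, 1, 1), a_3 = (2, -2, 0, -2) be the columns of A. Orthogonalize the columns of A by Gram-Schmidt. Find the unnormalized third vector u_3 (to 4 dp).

q_1 = a_1/‖a_1‖ = (2, -3, 4, -4)/6.7082 = (0.2981, -0.4472, 0.5963, -0.5963).
r_{12} = q_1·a_2 = -0.4472.
u_2 = a_2 + 0.4472·q_1 = (3.1333, 2.8000, 1.2667, 0.7333).
‖u_2‖ = 4.4497, so q_2 = (0.7042, 0.6293, 0.2847, 0.1648).
r_{13} = q_1·a_3 = 2.6833; r_{23} = q_2·a_3 = -0.1798.
u_3 = a_3 − 2.6833·q_1 + 0.1798·q_2 = (1.3266, -0.6869, -1.5488, -0.3704).

u_3 = (1.3266, -0.6869, -1.5488, -0.3704)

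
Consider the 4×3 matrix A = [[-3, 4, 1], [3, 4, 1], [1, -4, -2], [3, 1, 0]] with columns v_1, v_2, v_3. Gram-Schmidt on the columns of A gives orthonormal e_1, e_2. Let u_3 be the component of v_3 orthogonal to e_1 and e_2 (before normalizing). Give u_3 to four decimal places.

v_1 = (-3, 3, 1, 3); ‖v_1‖ = 5.2915, so e_1 = (-0.5669, 0.5669, 0.1890, 0.5669).
e_1·v_2 = (-0.5669)·4 + 0.5669·4 + 0.1890·(-4) + 0.5669·1 = -0.1890.
u_2 = v_2 + 0.1890·e_1 = (3.8929, 4.1071, -3.9643, 1.1071).
‖u_2‖ = 6.9974, so e_2 = (0.5563, 0.5869, -0.5665, 0.1582).
e_1·v_3 = (-0.5669)·1 + 0.5669·1 + 0.1890·(-2) + 0.5669·0 = -0.3780; e_2·v_3 = 0.5563·1 + 0.5869·1 + (-0.5665)·(-2) + 0.1582·0 = 2.2763.
u_3 = v_3 + 0.3780·e_1 − 2.2763·e_2 = (-0.4807, -0.1218, -0.6389, -0.1459).

u_3 = (-0.4807, -0.1218, -0.6389, -0.1459)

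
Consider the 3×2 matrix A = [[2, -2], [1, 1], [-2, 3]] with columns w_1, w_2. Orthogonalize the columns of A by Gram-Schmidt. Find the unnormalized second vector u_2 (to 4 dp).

q_1 = w_1/‖w_1‖ = (2, 1, -2)/3.0000 = (0.6667, 0.3333, -0.6667).
r_{12} = q_1·w_2 = -3.0000.
u_2 = w_2 + 3.0000·q_1 = (0.0000, 2.0000, 1.0000).

u_2 = (0.0000, 2.0000, 1.0000)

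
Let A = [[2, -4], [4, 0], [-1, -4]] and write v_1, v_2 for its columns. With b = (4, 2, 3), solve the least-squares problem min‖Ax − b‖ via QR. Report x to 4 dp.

v_1 = (2, 4, -1); ‖v_1‖ = 4.5826, so e_1 = (0.4364, 0.8729, -0.2182).
e_1·v_2 = 0.4364·(-4) + 0.8729·0 + (-0.2182)·(-4) = -0.8729.
u_2 = v_2 + 0.8729·e_1 = (-3.6190, 0.7619, -4.1905).
‖u_2‖ = 5.5891, so e_2 = (-0.6475, 0.1363, -0.7498).
Qᵀb = (2.8368, -4.5667).
Back-substitute: x_2 = -4.5667/5.5891 = -0.8171.
x_1 = (2.8368 + 0.8729·(-0.8171))/4.5826 = 0.4634.

x = (0.4634, -0.8171)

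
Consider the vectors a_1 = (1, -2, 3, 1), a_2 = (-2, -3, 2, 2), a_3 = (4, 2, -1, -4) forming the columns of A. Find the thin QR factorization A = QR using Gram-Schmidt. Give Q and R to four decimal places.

a_1 = (1, -2, 3, 1); ‖a_1‖ = 3.8730, so e_1 = (0.2582, -0.5164, 0.7746, 0.2582).
e_1·a_2 = 0.2582·(-2) + (-0.5164)·(-3) + 0.7746·2 + 0.2582·2 = 3.0984.
u_2 = a_2 − 3.0984·e_1 = (-2.8000, -1.4000, -0.4000, 1.2000).
‖u_2‖ = 3.3764, so e_2 = (-0.8293, -0.4146, -0.1185, 0.3554).
e_1·a_3 = 0.2582·4 + (-0.5164)·2 + 0.7746·(-1) + 0.2582·(-4) = -1.8074; e_2·a_3 = (-0.8293)·4 + (-0.4146)·2 + (-0.1185)·(-1) + 0.3554·(-4) = -5.4496.
u_3 = a_3 + 1.8074·e_1 + 5.4496·e_2 = (-0.0526, -1.1930, -0.2456, -1.5965).
‖u_3‖ = 2.0088, so e_3 = (-0.0262, -0.5939, -0.1223, -0.7948).

Q = [[0.2582, -0.8293, -0.0262], [-0.5164, -0.4146, -0.5939], [0.7746, -0.1185, -0.1223], [0.2582, 0.3554, -0.7948]], R = [[3.8730, 3.0984, -1.8074], [0.0000, 3.3764, -5.4496], [0.0000, 0.0000, 2.0088]]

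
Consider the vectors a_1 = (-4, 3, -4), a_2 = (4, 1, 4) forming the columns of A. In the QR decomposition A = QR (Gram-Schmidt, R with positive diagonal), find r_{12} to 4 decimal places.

a_1 = (-4, 3, -4); ‖a_1‖ = 6.4031, so e_1 = (-0.6247, 0.4685, -0.6247).
r_{12} = e_1·a_2 = -4.5290.

r_{12} = -4.5290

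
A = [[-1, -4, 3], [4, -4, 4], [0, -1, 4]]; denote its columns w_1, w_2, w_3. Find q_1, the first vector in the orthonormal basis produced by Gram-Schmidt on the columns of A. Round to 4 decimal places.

w_1 = (-1, 4, 0); ‖w_1‖ = 4.1231, so q_1 = (-0.2425, 0.9701, 0.0000).

q_1 = (-0.2425, 0.9701, 0.0000)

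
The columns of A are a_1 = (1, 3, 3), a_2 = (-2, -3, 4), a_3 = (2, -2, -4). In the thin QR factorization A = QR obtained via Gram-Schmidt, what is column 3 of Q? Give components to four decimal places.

a_1 = (1, 3, 3); ‖a_1‖ = 4.3589, so e_1 = (0.2294, 0.6882, 0.6882).
e_1·a_2 = 0.2294·(-2) + 0.6882·(-3) + 0.6882·4 = 0.2294.
u_2 = a_2 − 0.2294·e_1 = (-2.0526, -3.1579, 3.8421).
‖u_2‖ = 5.3803, so e_2 = (-0.3815, -0.5869, 0.7141).
e_1·a_3 = 0.2294·2 + 0.6882·(-2) + 0.6882·(-4) = -3.6707; e_2·a_3 = (-0.3815)·2 + (-0.5869)·(-2) + 0.7141·(-4) = -2.4456.
u_3 = a_3 + 3.6707·e_1 + 2.4456·e_2 = (1.9091, -0.9091, 0.2727).
‖u_3‖ = 2.1320, so e_3 = (0.8954, -0.4264, 0.1279).

e_3 = (0.8954, -0.4264, 0.1279)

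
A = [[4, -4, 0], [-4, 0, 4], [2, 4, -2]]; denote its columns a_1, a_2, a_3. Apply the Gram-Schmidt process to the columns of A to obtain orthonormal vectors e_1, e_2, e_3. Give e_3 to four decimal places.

e_3 = (0.4851, 0.7276, 0.4851)

a_1 = (4, -4, 2); ‖a_1‖ = 6.0000, so e_1 = (0.6667, -0.6667, 0.3333).
e_1·a_2 = 0.6667·(-4) + (-0.6667)·0 + 0.3333·4 = -1.3333.
u_2 = a_2 + 1.3333·e_1 = (-3.1111, -0.8889, 4.4444).
‖u_2‖ = 5.4975, so e_2 = (-0.5659, -0.1617, 0.8085).
e_1·a_3 = 0.6667·0 + (-0.6667)·4 + 0.3333·(-2) = -3.3333; e_2·a_3 = (-0.5659)·0 + (-0.1617)·4 + 0.8085·(-2) = -2.2637.
u_3 = a_3 + 3.3333·e_1 + 2.2637·e_2 = (0.9412, 1.4118, 0.9412).
‖u_3‖ = 1.9403, so e_3 = (0.4851, 0.7276, 0.4851).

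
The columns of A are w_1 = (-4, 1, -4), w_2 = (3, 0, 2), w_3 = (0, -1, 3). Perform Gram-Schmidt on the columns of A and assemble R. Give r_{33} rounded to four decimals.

r_{33} = 0.9285

q_1 = w_1/‖w_1‖ = (-4, 1, -4)/5.7446 = (-0.6963, 0.1741, -0.6963).
r_{12} = q_1·w_2 = -3.4816.
u_2 = w_2 + 3.4816·q_1 = (0.5758, 0.6061, -0.4242).
‖u_2‖ = 0.9374, so q_2 = (0.6142, 0.6465, -0.4526).
r_{13} = q_1·w_3 = -2.2630; r_{23} = q_2·w_3 = -2.0042.
u_3 = w_3 + 2.2630·q_1 + 2.0042·q_2 = (-0.3448, 0.6897, 0.5172).
r_{33} = ‖u_3‖ = 0.9285.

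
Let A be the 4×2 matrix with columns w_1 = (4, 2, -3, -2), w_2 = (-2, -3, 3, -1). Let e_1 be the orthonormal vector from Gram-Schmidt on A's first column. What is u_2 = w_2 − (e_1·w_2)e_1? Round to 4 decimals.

u_2 = (0.5455, -1.7273, 1.0909, -2.2727)

w_1 = (4, 2, -3, -2); ‖w_1‖ = 5.7446, so e_1 = (0.6963, 0.3482, -0.5222, -0.3482).
e_1·w_2 = 0.6963·(-2) + 0.3482·(-3) + (-0.5222)·3 + (-0.3482)·(-1) = -3.6556.
u_2 = w_2 + 3.6556·e_1 = (0.5455, -1.7273, 1.0909, -2.2727).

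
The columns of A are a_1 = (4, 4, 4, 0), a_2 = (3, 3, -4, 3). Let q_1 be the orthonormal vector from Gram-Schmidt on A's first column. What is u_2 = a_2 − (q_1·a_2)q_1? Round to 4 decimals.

u_2 = (2.3333, 2.3333, -4.6667, 3.0000)

q_1 = a_1/‖a_1‖ = (4, 4, 4, 0)/6.9282 = (0.5774, 0.5774, 0.5774, 0.0000).
r_{12} = q_1·a_2 = 1.1547.
u_2 = a_2 − 1.1547·q_1 = (2.3333, 2.3333, -4.6667, 3.0000).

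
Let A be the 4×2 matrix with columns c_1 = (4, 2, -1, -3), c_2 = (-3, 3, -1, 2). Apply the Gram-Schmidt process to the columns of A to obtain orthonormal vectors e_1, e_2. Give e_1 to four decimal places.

c_1 = (4, 2, -1, -3); ‖c_1‖ = 5.4772, so e_1 = (0.7303, 0.3651, -0.1826, -0.5477).

e_1 = (0.7303, 0.3651, -0.1826, -0.5477)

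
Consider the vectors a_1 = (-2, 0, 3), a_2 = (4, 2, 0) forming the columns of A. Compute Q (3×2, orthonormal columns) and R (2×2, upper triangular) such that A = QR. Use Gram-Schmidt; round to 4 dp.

a_1 = (-2, 0, 3); ‖a_1‖ = 3.6056, so q_1 = (-0.5547, 0.0000, 0.8321).
q_1·a_2 = (-0.5547)·4 + 0.0000·2 + 0.8321·0 = -2.2188.
u_2 = a_2 + 2.2188·q_1 = (2.7692, 2.0000, 1.8462).
‖u_2‖ = 3.8829, so q_2 = (0.7132, 0.5151, 0.4755).

Q = [[-0.5547, 0.7132], [0.0000, 0.5151], [0.8321, 0.4755]], R = [[3.6056, -2.2188], [0.0000, 3.8829]]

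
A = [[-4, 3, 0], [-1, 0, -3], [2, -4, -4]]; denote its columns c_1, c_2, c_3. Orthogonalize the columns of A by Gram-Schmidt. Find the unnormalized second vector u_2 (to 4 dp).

u_2 = (-0.8095, -0.9524, -2.0952)

c_1 = (-4, -1, 2); ‖c_1‖ = 4.5826, so q_1 = (-0.8729, -0.2182, 0.4364).
q_1·c_2 = (-0.8729)·3 + (-0.2182)·0 + 0.4364·(-4) = -4.3644.
u_2 = c_2 + 4.3644·q_1 = (-0.8095, -0.9524, -2.0952).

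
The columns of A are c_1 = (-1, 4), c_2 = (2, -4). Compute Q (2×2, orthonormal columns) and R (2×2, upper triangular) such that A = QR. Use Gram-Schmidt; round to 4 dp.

Q = [[-0.2425, 0.9701], [0.9701, 0.2425]], R = [[4.1231, -4.3656], [0.0000, 0.9701]]

e_1 = c_1/‖c_1‖ = (-1, 4)/4.1231 = (-0.2425, 0.9701).
r_{12} = e_1·c_2 = -4.3656.
u_2 = c_2 + 4.3656·e_1 = (0.9412, 0.2353).
‖u_2‖ = 0.9701, so e_2 = (0.9701, 0.2425).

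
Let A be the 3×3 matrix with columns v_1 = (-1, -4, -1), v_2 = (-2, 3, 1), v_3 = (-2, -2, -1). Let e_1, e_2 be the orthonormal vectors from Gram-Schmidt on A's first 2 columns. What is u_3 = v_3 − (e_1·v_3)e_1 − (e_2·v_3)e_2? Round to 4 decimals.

u_3 = (-0.0534, 0.1603, -0.5878)

e_1 = v_1/‖v_1‖ = (-1, -4, -1)/4.2426 = (-0.2357, -0.9428, -0.2357).
r_{12} = e_1·v_2 = -2.5927.
u_2 = v_2 + 2.5927·e_1 = (-2.6111, 0.5556, 0.3889).
‖u_2‖ = 2.6977, so e_2 = (-0.9679, 0.2059, 0.1442).
r_{13} = e_1·v_3 = 2.5927; r_{23} = e_2·v_3 = 1.3798.
u_3 = v_3 − 2.5927·e_1 − 1.3798·e_2 = (-0.0534, 0.1603, -0.5878).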